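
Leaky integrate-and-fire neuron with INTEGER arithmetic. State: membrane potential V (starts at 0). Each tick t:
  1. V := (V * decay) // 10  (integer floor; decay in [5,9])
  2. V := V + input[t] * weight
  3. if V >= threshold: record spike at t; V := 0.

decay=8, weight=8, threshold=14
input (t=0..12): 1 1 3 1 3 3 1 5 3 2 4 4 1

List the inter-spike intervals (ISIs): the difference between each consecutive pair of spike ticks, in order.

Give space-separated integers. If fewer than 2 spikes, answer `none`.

Answer: 1 2 1 2 1 1 1 1

Derivation:
t=0: input=1 -> V=8
t=1: input=1 -> V=0 FIRE
t=2: input=3 -> V=0 FIRE
t=3: input=1 -> V=8
t=4: input=3 -> V=0 FIRE
t=5: input=3 -> V=0 FIRE
t=6: input=1 -> V=8
t=7: input=5 -> V=0 FIRE
t=8: input=3 -> V=0 FIRE
t=9: input=2 -> V=0 FIRE
t=10: input=4 -> V=0 FIRE
t=11: input=4 -> V=0 FIRE
t=12: input=1 -> V=8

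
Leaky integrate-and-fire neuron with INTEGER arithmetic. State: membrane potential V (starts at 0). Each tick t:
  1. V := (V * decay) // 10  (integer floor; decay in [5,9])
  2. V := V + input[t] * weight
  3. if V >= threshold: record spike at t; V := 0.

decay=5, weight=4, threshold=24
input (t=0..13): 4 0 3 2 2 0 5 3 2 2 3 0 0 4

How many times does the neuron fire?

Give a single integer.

Answer: 1

Derivation:
t=0: input=4 -> V=16
t=1: input=0 -> V=8
t=2: input=3 -> V=16
t=3: input=2 -> V=16
t=4: input=2 -> V=16
t=5: input=0 -> V=8
t=6: input=5 -> V=0 FIRE
t=7: input=3 -> V=12
t=8: input=2 -> V=14
t=9: input=2 -> V=15
t=10: input=3 -> V=19
t=11: input=0 -> V=9
t=12: input=0 -> V=4
t=13: input=4 -> V=18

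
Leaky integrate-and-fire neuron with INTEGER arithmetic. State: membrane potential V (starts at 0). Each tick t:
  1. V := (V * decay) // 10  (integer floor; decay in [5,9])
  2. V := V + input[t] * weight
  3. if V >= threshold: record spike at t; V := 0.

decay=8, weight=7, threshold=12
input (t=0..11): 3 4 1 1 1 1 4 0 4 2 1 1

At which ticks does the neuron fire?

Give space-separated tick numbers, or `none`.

t=0: input=3 -> V=0 FIRE
t=1: input=4 -> V=0 FIRE
t=2: input=1 -> V=7
t=3: input=1 -> V=0 FIRE
t=4: input=1 -> V=7
t=5: input=1 -> V=0 FIRE
t=6: input=4 -> V=0 FIRE
t=7: input=0 -> V=0
t=8: input=4 -> V=0 FIRE
t=9: input=2 -> V=0 FIRE
t=10: input=1 -> V=7
t=11: input=1 -> V=0 FIRE

Answer: 0 1 3 5 6 8 9 11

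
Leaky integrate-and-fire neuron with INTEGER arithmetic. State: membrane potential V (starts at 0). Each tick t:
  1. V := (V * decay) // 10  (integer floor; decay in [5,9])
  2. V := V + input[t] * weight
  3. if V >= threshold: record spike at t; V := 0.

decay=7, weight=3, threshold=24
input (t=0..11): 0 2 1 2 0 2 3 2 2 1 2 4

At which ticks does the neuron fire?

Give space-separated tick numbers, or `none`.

t=0: input=0 -> V=0
t=1: input=2 -> V=6
t=2: input=1 -> V=7
t=3: input=2 -> V=10
t=4: input=0 -> V=7
t=5: input=2 -> V=10
t=6: input=3 -> V=16
t=7: input=2 -> V=17
t=8: input=2 -> V=17
t=9: input=1 -> V=14
t=10: input=2 -> V=15
t=11: input=4 -> V=22

Answer: none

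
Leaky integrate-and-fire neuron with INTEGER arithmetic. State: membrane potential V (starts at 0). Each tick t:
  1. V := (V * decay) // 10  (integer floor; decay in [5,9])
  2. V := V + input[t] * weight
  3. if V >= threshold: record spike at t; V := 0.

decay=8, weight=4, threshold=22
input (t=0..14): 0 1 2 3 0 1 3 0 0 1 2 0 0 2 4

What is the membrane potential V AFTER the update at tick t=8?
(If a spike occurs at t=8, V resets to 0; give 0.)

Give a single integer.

t=0: input=0 -> V=0
t=1: input=1 -> V=4
t=2: input=2 -> V=11
t=3: input=3 -> V=20
t=4: input=0 -> V=16
t=5: input=1 -> V=16
t=6: input=3 -> V=0 FIRE
t=7: input=0 -> V=0
t=8: input=0 -> V=0
t=9: input=1 -> V=4
t=10: input=2 -> V=11
t=11: input=0 -> V=8
t=12: input=0 -> V=6
t=13: input=2 -> V=12
t=14: input=4 -> V=0 FIRE

Answer: 0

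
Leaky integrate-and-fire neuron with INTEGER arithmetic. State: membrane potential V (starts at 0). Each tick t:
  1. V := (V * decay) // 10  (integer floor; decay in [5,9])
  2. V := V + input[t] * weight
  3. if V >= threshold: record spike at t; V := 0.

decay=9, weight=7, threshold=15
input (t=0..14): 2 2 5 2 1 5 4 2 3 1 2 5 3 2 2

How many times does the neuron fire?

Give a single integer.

Answer: 10

Derivation:
t=0: input=2 -> V=14
t=1: input=2 -> V=0 FIRE
t=2: input=5 -> V=0 FIRE
t=3: input=2 -> V=14
t=4: input=1 -> V=0 FIRE
t=5: input=5 -> V=0 FIRE
t=6: input=4 -> V=0 FIRE
t=7: input=2 -> V=14
t=8: input=3 -> V=0 FIRE
t=9: input=1 -> V=7
t=10: input=2 -> V=0 FIRE
t=11: input=5 -> V=0 FIRE
t=12: input=3 -> V=0 FIRE
t=13: input=2 -> V=14
t=14: input=2 -> V=0 FIRE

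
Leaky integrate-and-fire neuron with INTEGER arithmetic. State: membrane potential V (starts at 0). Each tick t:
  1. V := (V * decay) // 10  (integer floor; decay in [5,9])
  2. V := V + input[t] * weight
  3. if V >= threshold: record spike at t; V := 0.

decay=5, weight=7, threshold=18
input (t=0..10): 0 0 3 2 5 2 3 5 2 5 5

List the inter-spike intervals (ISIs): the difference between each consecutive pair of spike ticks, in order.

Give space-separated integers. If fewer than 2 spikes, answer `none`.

Answer: 2 2 1 2 1

Derivation:
t=0: input=0 -> V=0
t=1: input=0 -> V=0
t=2: input=3 -> V=0 FIRE
t=3: input=2 -> V=14
t=4: input=5 -> V=0 FIRE
t=5: input=2 -> V=14
t=6: input=3 -> V=0 FIRE
t=7: input=5 -> V=0 FIRE
t=8: input=2 -> V=14
t=9: input=5 -> V=0 FIRE
t=10: input=5 -> V=0 FIRE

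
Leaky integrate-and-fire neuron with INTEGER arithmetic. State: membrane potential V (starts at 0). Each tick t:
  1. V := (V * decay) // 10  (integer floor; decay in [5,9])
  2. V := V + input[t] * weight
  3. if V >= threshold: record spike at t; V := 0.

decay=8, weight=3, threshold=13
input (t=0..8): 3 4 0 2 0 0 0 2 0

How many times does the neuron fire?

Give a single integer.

Answer: 1

Derivation:
t=0: input=3 -> V=9
t=1: input=4 -> V=0 FIRE
t=2: input=0 -> V=0
t=3: input=2 -> V=6
t=4: input=0 -> V=4
t=5: input=0 -> V=3
t=6: input=0 -> V=2
t=7: input=2 -> V=7
t=8: input=0 -> V=5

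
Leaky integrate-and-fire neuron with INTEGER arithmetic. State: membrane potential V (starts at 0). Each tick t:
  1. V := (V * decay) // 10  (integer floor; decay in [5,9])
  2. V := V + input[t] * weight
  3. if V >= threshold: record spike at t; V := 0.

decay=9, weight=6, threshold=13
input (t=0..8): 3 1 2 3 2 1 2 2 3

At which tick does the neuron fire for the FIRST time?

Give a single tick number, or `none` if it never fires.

Answer: 0

Derivation:
t=0: input=3 -> V=0 FIRE
t=1: input=1 -> V=6
t=2: input=2 -> V=0 FIRE
t=3: input=3 -> V=0 FIRE
t=4: input=2 -> V=12
t=5: input=1 -> V=0 FIRE
t=6: input=2 -> V=12
t=7: input=2 -> V=0 FIRE
t=8: input=3 -> V=0 FIRE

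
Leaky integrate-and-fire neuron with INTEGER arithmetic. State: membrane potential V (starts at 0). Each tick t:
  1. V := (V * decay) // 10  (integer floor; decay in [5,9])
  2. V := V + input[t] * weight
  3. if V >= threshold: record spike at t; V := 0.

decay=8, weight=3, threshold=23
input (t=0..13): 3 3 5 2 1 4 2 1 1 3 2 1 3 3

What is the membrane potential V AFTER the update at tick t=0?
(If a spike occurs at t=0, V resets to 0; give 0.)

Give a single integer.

t=0: input=3 -> V=9
t=1: input=3 -> V=16
t=2: input=5 -> V=0 FIRE
t=3: input=2 -> V=6
t=4: input=1 -> V=7
t=5: input=4 -> V=17
t=6: input=2 -> V=19
t=7: input=1 -> V=18
t=8: input=1 -> V=17
t=9: input=3 -> V=22
t=10: input=2 -> V=0 FIRE
t=11: input=1 -> V=3
t=12: input=3 -> V=11
t=13: input=3 -> V=17

Answer: 9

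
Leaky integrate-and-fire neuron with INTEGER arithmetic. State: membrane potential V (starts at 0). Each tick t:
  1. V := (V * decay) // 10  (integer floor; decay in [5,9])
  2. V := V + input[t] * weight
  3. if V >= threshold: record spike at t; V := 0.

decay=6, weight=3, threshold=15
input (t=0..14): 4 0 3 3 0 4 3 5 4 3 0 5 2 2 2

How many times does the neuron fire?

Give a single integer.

t=0: input=4 -> V=12
t=1: input=0 -> V=7
t=2: input=3 -> V=13
t=3: input=3 -> V=0 FIRE
t=4: input=0 -> V=0
t=5: input=4 -> V=12
t=6: input=3 -> V=0 FIRE
t=7: input=5 -> V=0 FIRE
t=8: input=4 -> V=12
t=9: input=3 -> V=0 FIRE
t=10: input=0 -> V=0
t=11: input=5 -> V=0 FIRE
t=12: input=2 -> V=6
t=13: input=2 -> V=9
t=14: input=2 -> V=11

Answer: 5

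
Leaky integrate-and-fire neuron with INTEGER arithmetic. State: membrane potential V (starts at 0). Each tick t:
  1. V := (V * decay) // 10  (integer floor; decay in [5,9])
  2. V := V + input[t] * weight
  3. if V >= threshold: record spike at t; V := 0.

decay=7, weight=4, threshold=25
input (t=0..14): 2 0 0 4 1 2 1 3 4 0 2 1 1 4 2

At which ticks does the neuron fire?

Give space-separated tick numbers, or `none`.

t=0: input=2 -> V=8
t=1: input=0 -> V=5
t=2: input=0 -> V=3
t=3: input=4 -> V=18
t=4: input=1 -> V=16
t=5: input=2 -> V=19
t=6: input=1 -> V=17
t=7: input=3 -> V=23
t=8: input=4 -> V=0 FIRE
t=9: input=0 -> V=0
t=10: input=2 -> V=8
t=11: input=1 -> V=9
t=12: input=1 -> V=10
t=13: input=4 -> V=23
t=14: input=2 -> V=24

Answer: 8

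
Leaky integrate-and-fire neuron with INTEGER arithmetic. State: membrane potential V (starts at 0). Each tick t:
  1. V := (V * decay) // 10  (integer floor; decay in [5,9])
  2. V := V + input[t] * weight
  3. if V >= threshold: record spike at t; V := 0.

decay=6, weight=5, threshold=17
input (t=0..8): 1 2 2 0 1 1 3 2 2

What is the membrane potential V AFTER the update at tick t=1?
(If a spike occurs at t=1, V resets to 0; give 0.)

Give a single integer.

Answer: 13

Derivation:
t=0: input=1 -> V=5
t=1: input=2 -> V=13
t=2: input=2 -> V=0 FIRE
t=3: input=0 -> V=0
t=4: input=1 -> V=5
t=5: input=1 -> V=8
t=6: input=3 -> V=0 FIRE
t=7: input=2 -> V=10
t=8: input=2 -> V=16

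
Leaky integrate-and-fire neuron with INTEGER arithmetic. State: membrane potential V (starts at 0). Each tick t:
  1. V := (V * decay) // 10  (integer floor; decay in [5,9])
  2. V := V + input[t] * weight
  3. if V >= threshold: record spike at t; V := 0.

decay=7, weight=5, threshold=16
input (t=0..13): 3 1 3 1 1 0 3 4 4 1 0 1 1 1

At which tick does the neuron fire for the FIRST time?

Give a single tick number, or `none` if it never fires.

Answer: 2

Derivation:
t=0: input=3 -> V=15
t=1: input=1 -> V=15
t=2: input=3 -> V=0 FIRE
t=3: input=1 -> V=5
t=4: input=1 -> V=8
t=5: input=0 -> V=5
t=6: input=3 -> V=0 FIRE
t=7: input=4 -> V=0 FIRE
t=8: input=4 -> V=0 FIRE
t=9: input=1 -> V=5
t=10: input=0 -> V=3
t=11: input=1 -> V=7
t=12: input=1 -> V=9
t=13: input=1 -> V=11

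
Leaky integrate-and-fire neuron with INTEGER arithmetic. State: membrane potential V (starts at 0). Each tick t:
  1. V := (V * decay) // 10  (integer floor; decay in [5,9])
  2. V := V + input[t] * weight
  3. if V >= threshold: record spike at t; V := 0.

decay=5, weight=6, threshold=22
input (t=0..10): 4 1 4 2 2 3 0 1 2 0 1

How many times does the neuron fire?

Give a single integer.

t=0: input=4 -> V=0 FIRE
t=1: input=1 -> V=6
t=2: input=4 -> V=0 FIRE
t=3: input=2 -> V=12
t=4: input=2 -> V=18
t=5: input=3 -> V=0 FIRE
t=6: input=0 -> V=0
t=7: input=1 -> V=6
t=8: input=2 -> V=15
t=9: input=0 -> V=7
t=10: input=1 -> V=9

Answer: 3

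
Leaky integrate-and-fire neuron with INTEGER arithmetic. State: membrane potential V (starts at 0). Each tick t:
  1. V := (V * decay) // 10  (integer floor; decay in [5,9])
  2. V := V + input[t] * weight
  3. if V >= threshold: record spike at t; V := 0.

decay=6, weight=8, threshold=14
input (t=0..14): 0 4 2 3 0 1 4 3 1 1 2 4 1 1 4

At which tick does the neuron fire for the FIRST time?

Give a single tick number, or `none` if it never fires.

Answer: 1

Derivation:
t=0: input=0 -> V=0
t=1: input=4 -> V=0 FIRE
t=2: input=2 -> V=0 FIRE
t=3: input=3 -> V=0 FIRE
t=4: input=0 -> V=0
t=5: input=1 -> V=8
t=6: input=4 -> V=0 FIRE
t=7: input=3 -> V=0 FIRE
t=8: input=1 -> V=8
t=9: input=1 -> V=12
t=10: input=2 -> V=0 FIRE
t=11: input=4 -> V=0 FIRE
t=12: input=1 -> V=8
t=13: input=1 -> V=12
t=14: input=4 -> V=0 FIRE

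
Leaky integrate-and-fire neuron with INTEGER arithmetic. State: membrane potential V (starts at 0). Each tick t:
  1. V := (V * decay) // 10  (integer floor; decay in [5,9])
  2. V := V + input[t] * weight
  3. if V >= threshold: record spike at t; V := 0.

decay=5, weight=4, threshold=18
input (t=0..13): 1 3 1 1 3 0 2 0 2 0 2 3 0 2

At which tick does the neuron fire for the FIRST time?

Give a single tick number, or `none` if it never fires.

Answer: none

Derivation:
t=0: input=1 -> V=4
t=1: input=3 -> V=14
t=2: input=1 -> V=11
t=3: input=1 -> V=9
t=4: input=3 -> V=16
t=5: input=0 -> V=8
t=6: input=2 -> V=12
t=7: input=0 -> V=6
t=8: input=2 -> V=11
t=9: input=0 -> V=5
t=10: input=2 -> V=10
t=11: input=3 -> V=17
t=12: input=0 -> V=8
t=13: input=2 -> V=12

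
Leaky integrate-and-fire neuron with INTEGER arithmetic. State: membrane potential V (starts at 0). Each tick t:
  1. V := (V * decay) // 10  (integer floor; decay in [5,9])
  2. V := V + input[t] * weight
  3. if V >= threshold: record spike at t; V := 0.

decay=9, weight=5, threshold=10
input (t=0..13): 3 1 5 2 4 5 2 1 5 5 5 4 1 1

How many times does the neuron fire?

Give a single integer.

t=0: input=3 -> V=0 FIRE
t=1: input=1 -> V=5
t=2: input=5 -> V=0 FIRE
t=3: input=2 -> V=0 FIRE
t=4: input=4 -> V=0 FIRE
t=5: input=5 -> V=0 FIRE
t=6: input=2 -> V=0 FIRE
t=7: input=1 -> V=5
t=8: input=5 -> V=0 FIRE
t=9: input=5 -> V=0 FIRE
t=10: input=5 -> V=0 FIRE
t=11: input=4 -> V=0 FIRE
t=12: input=1 -> V=5
t=13: input=1 -> V=9

Answer: 10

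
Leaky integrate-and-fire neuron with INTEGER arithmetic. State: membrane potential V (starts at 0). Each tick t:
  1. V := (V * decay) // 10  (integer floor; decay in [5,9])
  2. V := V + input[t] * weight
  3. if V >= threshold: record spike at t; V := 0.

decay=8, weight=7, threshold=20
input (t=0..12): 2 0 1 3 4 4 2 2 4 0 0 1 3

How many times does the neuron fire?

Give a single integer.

Answer: 6

Derivation:
t=0: input=2 -> V=14
t=1: input=0 -> V=11
t=2: input=1 -> V=15
t=3: input=3 -> V=0 FIRE
t=4: input=4 -> V=0 FIRE
t=5: input=4 -> V=0 FIRE
t=6: input=2 -> V=14
t=7: input=2 -> V=0 FIRE
t=8: input=4 -> V=0 FIRE
t=9: input=0 -> V=0
t=10: input=0 -> V=0
t=11: input=1 -> V=7
t=12: input=3 -> V=0 FIRE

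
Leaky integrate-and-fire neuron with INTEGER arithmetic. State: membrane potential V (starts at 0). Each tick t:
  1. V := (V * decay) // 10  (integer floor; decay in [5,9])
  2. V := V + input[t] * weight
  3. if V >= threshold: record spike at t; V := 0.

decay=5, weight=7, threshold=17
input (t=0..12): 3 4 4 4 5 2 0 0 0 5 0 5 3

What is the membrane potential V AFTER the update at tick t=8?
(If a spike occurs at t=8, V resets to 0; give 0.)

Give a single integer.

t=0: input=3 -> V=0 FIRE
t=1: input=4 -> V=0 FIRE
t=2: input=4 -> V=0 FIRE
t=3: input=4 -> V=0 FIRE
t=4: input=5 -> V=0 FIRE
t=5: input=2 -> V=14
t=6: input=0 -> V=7
t=7: input=0 -> V=3
t=8: input=0 -> V=1
t=9: input=5 -> V=0 FIRE
t=10: input=0 -> V=0
t=11: input=5 -> V=0 FIRE
t=12: input=3 -> V=0 FIRE

Answer: 1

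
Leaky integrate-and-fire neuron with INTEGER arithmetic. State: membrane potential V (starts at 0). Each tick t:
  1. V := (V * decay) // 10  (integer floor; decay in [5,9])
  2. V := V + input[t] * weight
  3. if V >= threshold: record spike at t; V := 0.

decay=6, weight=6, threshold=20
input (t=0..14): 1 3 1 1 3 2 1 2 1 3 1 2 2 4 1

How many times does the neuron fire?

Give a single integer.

Answer: 5

Derivation:
t=0: input=1 -> V=6
t=1: input=3 -> V=0 FIRE
t=2: input=1 -> V=6
t=3: input=1 -> V=9
t=4: input=3 -> V=0 FIRE
t=5: input=2 -> V=12
t=6: input=1 -> V=13
t=7: input=2 -> V=19
t=8: input=1 -> V=17
t=9: input=3 -> V=0 FIRE
t=10: input=1 -> V=6
t=11: input=2 -> V=15
t=12: input=2 -> V=0 FIRE
t=13: input=4 -> V=0 FIRE
t=14: input=1 -> V=6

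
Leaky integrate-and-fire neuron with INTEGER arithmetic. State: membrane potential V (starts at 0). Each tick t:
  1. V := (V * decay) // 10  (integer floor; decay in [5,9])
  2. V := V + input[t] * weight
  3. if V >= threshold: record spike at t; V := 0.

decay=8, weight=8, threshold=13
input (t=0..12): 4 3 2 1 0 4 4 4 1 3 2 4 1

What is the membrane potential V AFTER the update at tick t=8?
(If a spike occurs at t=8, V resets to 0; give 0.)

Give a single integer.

t=0: input=4 -> V=0 FIRE
t=1: input=3 -> V=0 FIRE
t=2: input=2 -> V=0 FIRE
t=3: input=1 -> V=8
t=4: input=0 -> V=6
t=5: input=4 -> V=0 FIRE
t=6: input=4 -> V=0 FIRE
t=7: input=4 -> V=0 FIRE
t=8: input=1 -> V=8
t=9: input=3 -> V=0 FIRE
t=10: input=2 -> V=0 FIRE
t=11: input=4 -> V=0 FIRE
t=12: input=1 -> V=8

Answer: 8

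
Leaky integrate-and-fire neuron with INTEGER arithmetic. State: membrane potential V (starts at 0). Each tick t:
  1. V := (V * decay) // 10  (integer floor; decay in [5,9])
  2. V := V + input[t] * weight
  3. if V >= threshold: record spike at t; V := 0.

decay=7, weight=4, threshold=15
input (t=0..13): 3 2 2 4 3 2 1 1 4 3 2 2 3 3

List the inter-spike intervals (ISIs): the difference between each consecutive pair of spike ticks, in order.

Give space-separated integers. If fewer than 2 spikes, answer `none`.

t=0: input=3 -> V=12
t=1: input=2 -> V=0 FIRE
t=2: input=2 -> V=8
t=3: input=4 -> V=0 FIRE
t=4: input=3 -> V=12
t=5: input=2 -> V=0 FIRE
t=6: input=1 -> V=4
t=7: input=1 -> V=6
t=8: input=4 -> V=0 FIRE
t=9: input=3 -> V=12
t=10: input=2 -> V=0 FIRE
t=11: input=2 -> V=8
t=12: input=3 -> V=0 FIRE
t=13: input=3 -> V=12

Answer: 2 2 3 2 2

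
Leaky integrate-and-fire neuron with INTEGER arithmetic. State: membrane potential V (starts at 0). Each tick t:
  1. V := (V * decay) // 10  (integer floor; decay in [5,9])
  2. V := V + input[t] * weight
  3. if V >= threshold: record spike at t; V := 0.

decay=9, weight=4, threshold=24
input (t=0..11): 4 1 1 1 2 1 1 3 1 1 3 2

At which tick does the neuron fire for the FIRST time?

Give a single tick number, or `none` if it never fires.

Answer: 4

Derivation:
t=0: input=4 -> V=16
t=1: input=1 -> V=18
t=2: input=1 -> V=20
t=3: input=1 -> V=22
t=4: input=2 -> V=0 FIRE
t=5: input=1 -> V=4
t=6: input=1 -> V=7
t=7: input=3 -> V=18
t=8: input=1 -> V=20
t=9: input=1 -> V=22
t=10: input=3 -> V=0 FIRE
t=11: input=2 -> V=8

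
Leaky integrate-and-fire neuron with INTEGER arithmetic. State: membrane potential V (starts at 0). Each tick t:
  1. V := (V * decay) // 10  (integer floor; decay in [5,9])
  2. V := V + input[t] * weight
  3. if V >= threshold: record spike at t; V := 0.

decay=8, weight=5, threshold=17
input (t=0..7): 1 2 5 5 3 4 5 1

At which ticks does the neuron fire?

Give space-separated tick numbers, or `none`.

t=0: input=1 -> V=5
t=1: input=2 -> V=14
t=2: input=5 -> V=0 FIRE
t=3: input=5 -> V=0 FIRE
t=4: input=3 -> V=15
t=5: input=4 -> V=0 FIRE
t=6: input=5 -> V=0 FIRE
t=7: input=1 -> V=5

Answer: 2 3 5 6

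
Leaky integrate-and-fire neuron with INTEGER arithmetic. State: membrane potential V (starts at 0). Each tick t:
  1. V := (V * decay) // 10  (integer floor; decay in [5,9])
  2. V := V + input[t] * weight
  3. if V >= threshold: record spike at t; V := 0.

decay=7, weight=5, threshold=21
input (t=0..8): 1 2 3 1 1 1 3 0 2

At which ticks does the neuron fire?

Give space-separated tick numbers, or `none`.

t=0: input=1 -> V=5
t=1: input=2 -> V=13
t=2: input=3 -> V=0 FIRE
t=3: input=1 -> V=5
t=4: input=1 -> V=8
t=5: input=1 -> V=10
t=6: input=3 -> V=0 FIRE
t=7: input=0 -> V=0
t=8: input=2 -> V=10

Answer: 2 6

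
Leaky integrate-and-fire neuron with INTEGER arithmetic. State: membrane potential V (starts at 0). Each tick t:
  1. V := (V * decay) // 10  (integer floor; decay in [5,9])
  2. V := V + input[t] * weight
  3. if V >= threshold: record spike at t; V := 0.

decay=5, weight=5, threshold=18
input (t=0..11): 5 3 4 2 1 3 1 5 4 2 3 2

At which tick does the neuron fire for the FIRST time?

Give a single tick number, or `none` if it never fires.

Answer: 0

Derivation:
t=0: input=5 -> V=0 FIRE
t=1: input=3 -> V=15
t=2: input=4 -> V=0 FIRE
t=3: input=2 -> V=10
t=4: input=1 -> V=10
t=5: input=3 -> V=0 FIRE
t=6: input=1 -> V=5
t=7: input=5 -> V=0 FIRE
t=8: input=4 -> V=0 FIRE
t=9: input=2 -> V=10
t=10: input=3 -> V=0 FIRE
t=11: input=2 -> V=10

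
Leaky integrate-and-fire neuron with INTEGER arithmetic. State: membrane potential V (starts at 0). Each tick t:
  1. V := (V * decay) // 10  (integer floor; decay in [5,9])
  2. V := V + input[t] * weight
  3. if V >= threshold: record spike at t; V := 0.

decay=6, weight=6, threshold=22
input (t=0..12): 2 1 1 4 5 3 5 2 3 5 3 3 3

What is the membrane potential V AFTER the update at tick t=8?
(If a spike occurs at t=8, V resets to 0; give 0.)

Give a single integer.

Answer: 0

Derivation:
t=0: input=2 -> V=12
t=1: input=1 -> V=13
t=2: input=1 -> V=13
t=3: input=4 -> V=0 FIRE
t=4: input=5 -> V=0 FIRE
t=5: input=3 -> V=18
t=6: input=5 -> V=0 FIRE
t=7: input=2 -> V=12
t=8: input=3 -> V=0 FIRE
t=9: input=5 -> V=0 FIRE
t=10: input=3 -> V=18
t=11: input=3 -> V=0 FIRE
t=12: input=3 -> V=18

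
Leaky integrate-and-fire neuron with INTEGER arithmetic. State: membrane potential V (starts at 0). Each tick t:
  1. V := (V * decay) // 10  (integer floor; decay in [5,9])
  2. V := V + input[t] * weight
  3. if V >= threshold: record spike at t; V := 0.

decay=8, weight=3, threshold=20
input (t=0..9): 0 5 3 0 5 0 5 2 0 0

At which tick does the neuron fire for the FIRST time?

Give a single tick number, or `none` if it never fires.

t=0: input=0 -> V=0
t=1: input=5 -> V=15
t=2: input=3 -> V=0 FIRE
t=3: input=0 -> V=0
t=4: input=5 -> V=15
t=5: input=0 -> V=12
t=6: input=5 -> V=0 FIRE
t=7: input=2 -> V=6
t=8: input=0 -> V=4
t=9: input=0 -> V=3

Answer: 2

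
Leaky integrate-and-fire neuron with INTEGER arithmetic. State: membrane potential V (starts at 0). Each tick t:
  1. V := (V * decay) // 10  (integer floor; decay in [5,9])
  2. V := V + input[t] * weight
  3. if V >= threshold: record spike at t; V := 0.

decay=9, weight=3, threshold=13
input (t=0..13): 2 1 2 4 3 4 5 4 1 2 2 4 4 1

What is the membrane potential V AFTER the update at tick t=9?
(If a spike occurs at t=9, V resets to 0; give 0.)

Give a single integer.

Answer: 6

Derivation:
t=0: input=2 -> V=6
t=1: input=1 -> V=8
t=2: input=2 -> V=0 FIRE
t=3: input=4 -> V=12
t=4: input=3 -> V=0 FIRE
t=5: input=4 -> V=12
t=6: input=5 -> V=0 FIRE
t=7: input=4 -> V=12
t=8: input=1 -> V=0 FIRE
t=9: input=2 -> V=6
t=10: input=2 -> V=11
t=11: input=4 -> V=0 FIRE
t=12: input=4 -> V=12
t=13: input=1 -> V=0 FIRE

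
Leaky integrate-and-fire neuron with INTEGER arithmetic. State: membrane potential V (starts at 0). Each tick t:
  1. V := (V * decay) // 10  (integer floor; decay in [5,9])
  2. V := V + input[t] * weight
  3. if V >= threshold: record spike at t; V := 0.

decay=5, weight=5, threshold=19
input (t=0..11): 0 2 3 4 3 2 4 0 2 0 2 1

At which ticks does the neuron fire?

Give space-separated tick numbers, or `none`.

t=0: input=0 -> V=0
t=1: input=2 -> V=10
t=2: input=3 -> V=0 FIRE
t=3: input=4 -> V=0 FIRE
t=4: input=3 -> V=15
t=5: input=2 -> V=17
t=6: input=4 -> V=0 FIRE
t=7: input=0 -> V=0
t=8: input=2 -> V=10
t=9: input=0 -> V=5
t=10: input=2 -> V=12
t=11: input=1 -> V=11

Answer: 2 3 6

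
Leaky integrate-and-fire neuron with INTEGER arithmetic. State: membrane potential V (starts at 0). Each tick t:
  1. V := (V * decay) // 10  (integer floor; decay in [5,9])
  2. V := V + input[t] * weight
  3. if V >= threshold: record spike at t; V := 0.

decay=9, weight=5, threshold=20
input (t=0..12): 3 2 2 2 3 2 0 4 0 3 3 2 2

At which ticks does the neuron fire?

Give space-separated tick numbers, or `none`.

t=0: input=3 -> V=15
t=1: input=2 -> V=0 FIRE
t=2: input=2 -> V=10
t=3: input=2 -> V=19
t=4: input=3 -> V=0 FIRE
t=5: input=2 -> V=10
t=6: input=0 -> V=9
t=7: input=4 -> V=0 FIRE
t=8: input=0 -> V=0
t=9: input=3 -> V=15
t=10: input=3 -> V=0 FIRE
t=11: input=2 -> V=10
t=12: input=2 -> V=19

Answer: 1 4 7 10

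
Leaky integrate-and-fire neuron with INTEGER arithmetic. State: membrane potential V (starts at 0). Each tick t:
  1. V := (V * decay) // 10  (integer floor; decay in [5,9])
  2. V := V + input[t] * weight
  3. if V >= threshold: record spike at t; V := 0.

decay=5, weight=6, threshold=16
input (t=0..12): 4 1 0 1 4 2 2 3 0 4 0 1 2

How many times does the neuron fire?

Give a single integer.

Answer: 5

Derivation:
t=0: input=4 -> V=0 FIRE
t=1: input=1 -> V=6
t=2: input=0 -> V=3
t=3: input=1 -> V=7
t=4: input=4 -> V=0 FIRE
t=5: input=2 -> V=12
t=6: input=2 -> V=0 FIRE
t=7: input=3 -> V=0 FIRE
t=8: input=0 -> V=0
t=9: input=4 -> V=0 FIRE
t=10: input=0 -> V=0
t=11: input=1 -> V=6
t=12: input=2 -> V=15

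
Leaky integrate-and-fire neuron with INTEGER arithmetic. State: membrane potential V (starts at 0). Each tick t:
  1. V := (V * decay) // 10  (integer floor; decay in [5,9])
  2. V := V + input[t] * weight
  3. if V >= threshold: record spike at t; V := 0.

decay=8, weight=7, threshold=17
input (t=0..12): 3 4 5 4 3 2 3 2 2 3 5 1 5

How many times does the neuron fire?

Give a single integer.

Answer: 10

Derivation:
t=0: input=3 -> V=0 FIRE
t=1: input=4 -> V=0 FIRE
t=2: input=5 -> V=0 FIRE
t=3: input=4 -> V=0 FIRE
t=4: input=3 -> V=0 FIRE
t=5: input=2 -> V=14
t=6: input=3 -> V=0 FIRE
t=7: input=2 -> V=14
t=8: input=2 -> V=0 FIRE
t=9: input=3 -> V=0 FIRE
t=10: input=5 -> V=0 FIRE
t=11: input=1 -> V=7
t=12: input=5 -> V=0 FIRE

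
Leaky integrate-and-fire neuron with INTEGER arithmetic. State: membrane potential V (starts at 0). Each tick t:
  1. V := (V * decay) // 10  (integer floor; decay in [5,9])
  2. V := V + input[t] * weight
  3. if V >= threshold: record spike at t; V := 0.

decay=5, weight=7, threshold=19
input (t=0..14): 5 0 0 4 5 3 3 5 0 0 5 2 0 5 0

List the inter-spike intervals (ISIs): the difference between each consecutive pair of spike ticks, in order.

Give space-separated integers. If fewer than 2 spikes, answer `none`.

t=0: input=5 -> V=0 FIRE
t=1: input=0 -> V=0
t=2: input=0 -> V=0
t=3: input=4 -> V=0 FIRE
t=4: input=5 -> V=0 FIRE
t=5: input=3 -> V=0 FIRE
t=6: input=3 -> V=0 FIRE
t=7: input=5 -> V=0 FIRE
t=8: input=0 -> V=0
t=9: input=0 -> V=0
t=10: input=5 -> V=0 FIRE
t=11: input=2 -> V=14
t=12: input=0 -> V=7
t=13: input=5 -> V=0 FIRE
t=14: input=0 -> V=0

Answer: 3 1 1 1 1 3 3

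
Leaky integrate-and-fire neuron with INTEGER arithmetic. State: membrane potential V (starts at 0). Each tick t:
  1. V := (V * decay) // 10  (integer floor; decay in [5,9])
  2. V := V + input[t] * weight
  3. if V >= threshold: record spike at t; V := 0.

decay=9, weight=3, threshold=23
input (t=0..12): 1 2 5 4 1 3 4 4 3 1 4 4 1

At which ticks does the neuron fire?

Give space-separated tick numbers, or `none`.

Answer: 3 7 11

Derivation:
t=0: input=1 -> V=3
t=1: input=2 -> V=8
t=2: input=5 -> V=22
t=3: input=4 -> V=0 FIRE
t=4: input=1 -> V=3
t=5: input=3 -> V=11
t=6: input=4 -> V=21
t=7: input=4 -> V=0 FIRE
t=8: input=3 -> V=9
t=9: input=1 -> V=11
t=10: input=4 -> V=21
t=11: input=4 -> V=0 FIRE
t=12: input=1 -> V=3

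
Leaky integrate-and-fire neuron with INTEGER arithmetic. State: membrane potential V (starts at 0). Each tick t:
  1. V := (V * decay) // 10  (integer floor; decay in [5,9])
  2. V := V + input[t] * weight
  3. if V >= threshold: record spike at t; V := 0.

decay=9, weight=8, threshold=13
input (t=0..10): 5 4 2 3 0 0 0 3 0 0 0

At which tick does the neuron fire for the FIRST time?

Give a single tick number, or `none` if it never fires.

t=0: input=5 -> V=0 FIRE
t=1: input=4 -> V=0 FIRE
t=2: input=2 -> V=0 FIRE
t=3: input=3 -> V=0 FIRE
t=4: input=0 -> V=0
t=5: input=0 -> V=0
t=6: input=0 -> V=0
t=7: input=3 -> V=0 FIRE
t=8: input=0 -> V=0
t=9: input=0 -> V=0
t=10: input=0 -> V=0

Answer: 0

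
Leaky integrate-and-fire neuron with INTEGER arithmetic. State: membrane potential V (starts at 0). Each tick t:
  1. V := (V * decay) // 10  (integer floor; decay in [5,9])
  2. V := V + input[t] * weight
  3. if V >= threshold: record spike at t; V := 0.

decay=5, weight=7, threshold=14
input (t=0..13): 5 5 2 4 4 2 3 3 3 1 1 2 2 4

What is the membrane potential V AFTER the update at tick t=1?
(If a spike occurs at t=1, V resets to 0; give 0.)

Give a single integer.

Answer: 0

Derivation:
t=0: input=5 -> V=0 FIRE
t=1: input=5 -> V=0 FIRE
t=2: input=2 -> V=0 FIRE
t=3: input=4 -> V=0 FIRE
t=4: input=4 -> V=0 FIRE
t=5: input=2 -> V=0 FIRE
t=6: input=3 -> V=0 FIRE
t=7: input=3 -> V=0 FIRE
t=8: input=3 -> V=0 FIRE
t=9: input=1 -> V=7
t=10: input=1 -> V=10
t=11: input=2 -> V=0 FIRE
t=12: input=2 -> V=0 FIRE
t=13: input=4 -> V=0 FIRE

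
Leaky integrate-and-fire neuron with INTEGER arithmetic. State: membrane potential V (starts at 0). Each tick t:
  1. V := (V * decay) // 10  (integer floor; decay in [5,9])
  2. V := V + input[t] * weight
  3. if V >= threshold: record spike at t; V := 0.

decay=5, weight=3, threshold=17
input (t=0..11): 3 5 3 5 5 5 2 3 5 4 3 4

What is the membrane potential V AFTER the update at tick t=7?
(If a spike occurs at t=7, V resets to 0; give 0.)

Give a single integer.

t=0: input=3 -> V=9
t=1: input=5 -> V=0 FIRE
t=2: input=3 -> V=9
t=3: input=5 -> V=0 FIRE
t=4: input=5 -> V=15
t=5: input=5 -> V=0 FIRE
t=6: input=2 -> V=6
t=7: input=3 -> V=12
t=8: input=5 -> V=0 FIRE
t=9: input=4 -> V=12
t=10: input=3 -> V=15
t=11: input=4 -> V=0 FIRE

Answer: 12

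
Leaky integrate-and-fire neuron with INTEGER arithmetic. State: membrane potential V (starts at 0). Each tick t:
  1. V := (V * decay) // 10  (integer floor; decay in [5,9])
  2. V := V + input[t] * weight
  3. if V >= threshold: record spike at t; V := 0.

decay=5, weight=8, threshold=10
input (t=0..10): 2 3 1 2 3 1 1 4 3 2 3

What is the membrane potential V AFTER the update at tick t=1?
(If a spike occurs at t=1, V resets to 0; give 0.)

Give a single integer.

Answer: 0

Derivation:
t=0: input=2 -> V=0 FIRE
t=1: input=3 -> V=0 FIRE
t=2: input=1 -> V=8
t=3: input=2 -> V=0 FIRE
t=4: input=3 -> V=0 FIRE
t=5: input=1 -> V=8
t=6: input=1 -> V=0 FIRE
t=7: input=4 -> V=0 FIRE
t=8: input=3 -> V=0 FIRE
t=9: input=2 -> V=0 FIRE
t=10: input=3 -> V=0 FIRE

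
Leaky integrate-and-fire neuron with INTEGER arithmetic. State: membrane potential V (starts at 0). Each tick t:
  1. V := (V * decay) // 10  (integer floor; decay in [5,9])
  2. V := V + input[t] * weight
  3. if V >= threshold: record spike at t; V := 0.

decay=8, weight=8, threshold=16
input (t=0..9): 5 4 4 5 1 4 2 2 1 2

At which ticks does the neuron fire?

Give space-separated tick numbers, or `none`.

Answer: 0 1 2 3 5 6 7 9

Derivation:
t=0: input=5 -> V=0 FIRE
t=1: input=4 -> V=0 FIRE
t=2: input=4 -> V=0 FIRE
t=3: input=5 -> V=0 FIRE
t=4: input=1 -> V=8
t=5: input=4 -> V=0 FIRE
t=6: input=2 -> V=0 FIRE
t=7: input=2 -> V=0 FIRE
t=8: input=1 -> V=8
t=9: input=2 -> V=0 FIRE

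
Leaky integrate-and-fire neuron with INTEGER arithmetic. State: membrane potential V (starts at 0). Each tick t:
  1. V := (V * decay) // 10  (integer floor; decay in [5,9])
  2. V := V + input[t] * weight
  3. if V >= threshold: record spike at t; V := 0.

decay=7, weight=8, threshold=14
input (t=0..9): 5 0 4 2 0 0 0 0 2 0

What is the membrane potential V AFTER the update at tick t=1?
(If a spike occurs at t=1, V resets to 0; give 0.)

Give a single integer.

Answer: 0

Derivation:
t=0: input=5 -> V=0 FIRE
t=1: input=0 -> V=0
t=2: input=4 -> V=0 FIRE
t=3: input=2 -> V=0 FIRE
t=4: input=0 -> V=0
t=5: input=0 -> V=0
t=6: input=0 -> V=0
t=7: input=0 -> V=0
t=8: input=2 -> V=0 FIRE
t=9: input=0 -> V=0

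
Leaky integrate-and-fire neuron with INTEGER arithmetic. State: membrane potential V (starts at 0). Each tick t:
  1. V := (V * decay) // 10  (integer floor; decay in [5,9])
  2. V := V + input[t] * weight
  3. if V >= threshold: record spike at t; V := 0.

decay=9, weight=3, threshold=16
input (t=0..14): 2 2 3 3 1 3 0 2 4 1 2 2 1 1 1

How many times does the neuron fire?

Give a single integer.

t=0: input=2 -> V=6
t=1: input=2 -> V=11
t=2: input=3 -> V=0 FIRE
t=3: input=3 -> V=9
t=4: input=1 -> V=11
t=5: input=3 -> V=0 FIRE
t=6: input=0 -> V=0
t=7: input=2 -> V=6
t=8: input=4 -> V=0 FIRE
t=9: input=1 -> V=3
t=10: input=2 -> V=8
t=11: input=2 -> V=13
t=12: input=1 -> V=14
t=13: input=1 -> V=15
t=14: input=1 -> V=0 FIRE

Answer: 4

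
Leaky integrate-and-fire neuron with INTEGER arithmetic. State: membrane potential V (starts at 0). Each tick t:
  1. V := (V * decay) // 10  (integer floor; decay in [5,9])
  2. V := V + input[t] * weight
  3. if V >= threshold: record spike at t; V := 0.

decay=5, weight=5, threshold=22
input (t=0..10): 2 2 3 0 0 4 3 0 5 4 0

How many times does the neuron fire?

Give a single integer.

t=0: input=2 -> V=10
t=1: input=2 -> V=15
t=2: input=3 -> V=0 FIRE
t=3: input=0 -> V=0
t=4: input=0 -> V=0
t=5: input=4 -> V=20
t=6: input=3 -> V=0 FIRE
t=7: input=0 -> V=0
t=8: input=5 -> V=0 FIRE
t=9: input=4 -> V=20
t=10: input=0 -> V=10

Answer: 3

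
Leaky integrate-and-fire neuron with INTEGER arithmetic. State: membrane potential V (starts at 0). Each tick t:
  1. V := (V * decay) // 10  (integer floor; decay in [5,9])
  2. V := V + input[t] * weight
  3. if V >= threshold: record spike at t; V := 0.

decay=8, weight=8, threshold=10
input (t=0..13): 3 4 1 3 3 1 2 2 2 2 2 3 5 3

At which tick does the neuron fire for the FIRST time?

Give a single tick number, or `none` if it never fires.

t=0: input=3 -> V=0 FIRE
t=1: input=4 -> V=0 FIRE
t=2: input=1 -> V=8
t=3: input=3 -> V=0 FIRE
t=4: input=3 -> V=0 FIRE
t=5: input=1 -> V=8
t=6: input=2 -> V=0 FIRE
t=7: input=2 -> V=0 FIRE
t=8: input=2 -> V=0 FIRE
t=9: input=2 -> V=0 FIRE
t=10: input=2 -> V=0 FIRE
t=11: input=3 -> V=0 FIRE
t=12: input=5 -> V=0 FIRE
t=13: input=3 -> V=0 FIRE

Answer: 0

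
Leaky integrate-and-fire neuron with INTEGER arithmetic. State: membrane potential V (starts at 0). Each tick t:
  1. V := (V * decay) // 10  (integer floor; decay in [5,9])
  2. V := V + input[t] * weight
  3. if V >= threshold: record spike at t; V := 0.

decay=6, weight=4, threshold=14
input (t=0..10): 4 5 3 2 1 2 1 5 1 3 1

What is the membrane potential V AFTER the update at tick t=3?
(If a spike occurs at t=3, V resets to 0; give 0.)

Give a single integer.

t=0: input=4 -> V=0 FIRE
t=1: input=5 -> V=0 FIRE
t=2: input=3 -> V=12
t=3: input=2 -> V=0 FIRE
t=4: input=1 -> V=4
t=5: input=2 -> V=10
t=6: input=1 -> V=10
t=7: input=5 -> V=0 FIRE
t=8: input=1 -> V=4
t=9: input=3 -> V=0 FIRE
t=10: input=1 -> V=4

Answer: 0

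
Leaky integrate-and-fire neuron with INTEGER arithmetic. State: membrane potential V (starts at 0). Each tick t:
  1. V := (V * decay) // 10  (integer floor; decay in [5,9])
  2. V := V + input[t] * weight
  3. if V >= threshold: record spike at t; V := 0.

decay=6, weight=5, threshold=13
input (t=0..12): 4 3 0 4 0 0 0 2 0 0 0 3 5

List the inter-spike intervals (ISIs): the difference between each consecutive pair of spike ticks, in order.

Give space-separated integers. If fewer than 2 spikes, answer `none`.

t=0: input=4 -> V=0 FIRE
t=1: input=3 -> V=0 FIRE
t=2: input=0 -> V=0
t=3: input=4 -> V=0 FIRE
t=4: input=0 -> V=0
t=5: input=0 -> V=0
t=6: input=0 -> V=0
t=7: input=2 -> V=10
t=8: input=0 -> V=6
t=9: input=0 -> V=3
t=10: input=0 -> V=1
t=11: input=3 -> V=0 FIRE
t=12: input=5 -> V=0 FIRE

Answer: 1 2 8 1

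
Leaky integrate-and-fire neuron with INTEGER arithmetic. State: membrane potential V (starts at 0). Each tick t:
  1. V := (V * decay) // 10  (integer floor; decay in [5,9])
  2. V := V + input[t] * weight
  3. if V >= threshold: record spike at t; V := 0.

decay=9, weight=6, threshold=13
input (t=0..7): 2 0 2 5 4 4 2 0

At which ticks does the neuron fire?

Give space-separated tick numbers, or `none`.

Answer: 2 3 4 5

Derivation:
t=0: input=2 -> V=12
t=1: input=0 -> V=10
t=2: input=2 -> V=0 FIRE
t=3: input=5 -> V=0 FIRE
t=4: input=4 -> V=0 FIRE
t=5: input=4 -> V=0 FIRE
t=6: input=2 -> V=12
t=7: input=0 -> V=10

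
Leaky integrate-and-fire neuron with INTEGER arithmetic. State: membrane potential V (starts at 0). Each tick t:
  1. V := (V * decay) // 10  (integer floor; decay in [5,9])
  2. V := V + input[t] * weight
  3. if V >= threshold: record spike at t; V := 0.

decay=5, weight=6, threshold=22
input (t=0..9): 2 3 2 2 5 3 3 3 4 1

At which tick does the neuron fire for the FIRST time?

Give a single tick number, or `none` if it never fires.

Answer: 1

Derivation:
t=0: input=2 -> V=12
t=1: input=3 -> V=0 FIRE
t=2: input=2 -> V=12
t=3: input=2 -> V=18
t=4: input=5 -> V=0 FIRE
t=5: input=3 -> V=18
t=6: input=3 -> V=0 FIRE
t=7: input=3 -> V=18
t=8: input=4 -> V=0 FIRE
t=9: input=1 -> V=6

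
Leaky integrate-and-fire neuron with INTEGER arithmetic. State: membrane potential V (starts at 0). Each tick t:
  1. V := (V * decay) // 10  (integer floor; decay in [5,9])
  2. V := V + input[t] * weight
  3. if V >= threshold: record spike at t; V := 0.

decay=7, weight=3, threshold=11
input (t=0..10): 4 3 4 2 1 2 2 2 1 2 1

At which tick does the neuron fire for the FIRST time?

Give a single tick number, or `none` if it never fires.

t=0: input=4 -> V=0 FIRE
t=1: input=3 -> V=9
t=2: input=4 -> V=0 FIRE
t=3: input=2 -> V=6
t=4: input=1 -> V=7
t=5: input=2 -> V=10
t=6: input=2 -> V=0 FIRE
t=7: input=2 -> V=6
t=8: input=1 -> V=7
t=9: input=2 -> V=10
t=10: input=1 -> V=10

Answer: 0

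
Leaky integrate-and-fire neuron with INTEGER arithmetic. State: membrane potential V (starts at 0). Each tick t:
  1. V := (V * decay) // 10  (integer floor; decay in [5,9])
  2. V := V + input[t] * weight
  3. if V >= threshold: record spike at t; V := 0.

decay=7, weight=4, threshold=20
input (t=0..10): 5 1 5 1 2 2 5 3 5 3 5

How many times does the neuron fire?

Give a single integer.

t=0: input=5 -> V=0 FIRE
t=1: input=1 -> V=4
t=2: input=5 -> V=0 FIRE
t=3: input=1 -> V=4
t=4: input=2 -> V=10
t=5: input=2 -> V=15
t=6: input=5 -> V=0 FIRE
t=7: input=3 -> V=12
t=8: input=5 -> V=0 FIRE
t=9: input=3 -> V=12
t=10: input=5 -> V=0 FIRE

Answer: 5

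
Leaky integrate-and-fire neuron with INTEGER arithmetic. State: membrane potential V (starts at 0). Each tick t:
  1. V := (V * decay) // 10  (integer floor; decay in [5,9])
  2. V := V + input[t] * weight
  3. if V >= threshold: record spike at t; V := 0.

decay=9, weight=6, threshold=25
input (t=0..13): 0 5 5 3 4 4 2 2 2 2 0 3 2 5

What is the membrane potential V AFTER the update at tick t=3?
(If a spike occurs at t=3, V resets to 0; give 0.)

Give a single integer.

t=0: input=0 -> V=0
t=1: input=5 -> V=0 FIRE
t=2: input=5 -> V=0 FIRE
t=3: input=3 -> V=18
t=4: input=4 -> V=0 FIRE
t=5: input=4 -> V=24
t=6: input=2 -> V=0 FIRE
t=7: input=2 -> V=12
t=8: input=2 -> V=22
t=9: input=2 -> V=0 FIRE
t=10: input=0 -> V=0
t=11: input=3 -> V=18
t=12: input=2 -> V=0 FIRE
t=13: input=5 -> V=0 FIRE

Answer: 18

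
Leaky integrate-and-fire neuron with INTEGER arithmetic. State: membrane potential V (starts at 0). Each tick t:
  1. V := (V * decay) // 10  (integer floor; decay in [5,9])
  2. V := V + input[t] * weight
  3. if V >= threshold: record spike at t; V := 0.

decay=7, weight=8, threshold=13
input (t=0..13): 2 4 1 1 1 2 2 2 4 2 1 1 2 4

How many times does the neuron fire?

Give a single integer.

Answer: 11

Derivation:
t=0: input=2 -> V=0 FIRE
t=1: input=4 -> V=0 FIRE
t=2: input=1 -> V=8
t=3: input=1 -> V=0 FIRE
t=4: input=1 -> V=8
t=5: input=2 -> V=0 FIRE
t=6: input=2 -> V=0 FIRE
t=7: input=2 -> V=0 FIRE
t=8: input=4 -> V=0 FIRE
t=9: input=2 -> V=0 FIRE
t=10: input=1 -> V=8
t=11: input=1 -> V=0 FIRE
t=12: input=2 -> V=0 FIRE
t=13: input=4 -> V=0 FIRE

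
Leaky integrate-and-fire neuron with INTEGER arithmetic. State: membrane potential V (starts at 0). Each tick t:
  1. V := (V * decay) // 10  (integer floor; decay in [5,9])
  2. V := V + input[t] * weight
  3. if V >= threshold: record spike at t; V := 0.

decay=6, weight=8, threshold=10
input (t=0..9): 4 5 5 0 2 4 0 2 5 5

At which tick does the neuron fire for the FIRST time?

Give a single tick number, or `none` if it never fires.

t=0: input=4 -> V=0 FIRE
t=1: input=5 -> V=0 FIRE
t=2: input=5 -> V=0 FIRE
t=3: input=0 -> V=0
t=4: input=2 -> V=0 FIRE
t=5: input=4 -> V=0 FIRE
t=6: input=0 -> V=0
t=7: input=2 -> V=0 FIRE
t=8: input=5 -> V=0 FIRE
t=9: input=5 -> V=0 FIRE

Answer: 0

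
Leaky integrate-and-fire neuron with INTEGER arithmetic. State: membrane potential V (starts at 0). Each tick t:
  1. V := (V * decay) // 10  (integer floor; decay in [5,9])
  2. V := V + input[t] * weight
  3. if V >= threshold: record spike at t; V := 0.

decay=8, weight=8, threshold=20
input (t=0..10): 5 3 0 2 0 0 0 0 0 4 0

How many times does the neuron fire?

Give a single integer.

t=0: input=5 -> V=0 FIRE
t=1: input=3 -> V=0 FIRE
t=2: input=0 -> V=0
t=3: input=2 -> V=16
t=4: input=0 -> V=12
t=5: input=0 -> V=9
t=6: input=0 -> V=7
t=7: input=0 -> V=5
t=8: input=0 -> V=4
t=9: input=4 -> V=0 FIRE
t=10: input=0 -> V=0

Answer: 3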